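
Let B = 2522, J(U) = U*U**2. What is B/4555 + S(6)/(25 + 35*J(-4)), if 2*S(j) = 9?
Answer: 2226293/4035730 ≈ 0.55165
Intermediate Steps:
J(U) = U**3
S(j) = 9/2 (S(j) = (1/2)*9 = 9/2)
B/4555 + S(6)/(25 + 35*J(-4)) = 2522/4555 + 9/(2*(25 + 35*(-4)**3)) = 2522*(1/4555) + 9/(2*(25 + 35*(-64))) = 2522/4555 + 9/(2*(25 - 2240)) = 2522/4555 + (9/2)/(-2215) = 2522/4555 + (9/2)*(-1/2215) = 2522/4555 - 9/4430 = 2226293/4035730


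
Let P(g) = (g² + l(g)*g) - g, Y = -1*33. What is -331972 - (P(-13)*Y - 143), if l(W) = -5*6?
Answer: -312953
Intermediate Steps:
l(W) = -30
Y = -33
P(g) = g² - 31*g (P(g) = (g² - 30*g) - g = g² - 31*g)
-331972 - (P(-13)*Y - 143) = -331972 - (-13*(-31 - 13)*(-33) - 143) = -331972 - (-13*(-44)*(-33) - 143) = -331972 - (572*(-33) - 143) = -331972 - (-18876 - 143) = -331972 - 1*(-19019) = -331972 + 19019 = -312953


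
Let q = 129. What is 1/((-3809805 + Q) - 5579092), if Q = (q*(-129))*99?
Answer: -1/11036356 ≈ -9.0610e-8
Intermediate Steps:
Q = -1647459 (Q = (129*(-129))*99 = -16641*99 = -1647459)
1/((-3809805 + Q) - 5579092) = 1/((-3809805 - 1647459) - 5579092) = 1/(-5457264 - 5579092) = 1/(-11036356) = -1/11036356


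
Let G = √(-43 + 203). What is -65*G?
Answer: -260*√10 ≈ -822.19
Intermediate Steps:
G = 4*√10 (G = √160 = 4*√10 ≈ 12.649)
-65*G = -260*√10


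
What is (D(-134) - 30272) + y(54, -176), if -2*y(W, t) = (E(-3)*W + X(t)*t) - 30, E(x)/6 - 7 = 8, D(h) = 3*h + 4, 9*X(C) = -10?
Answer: -298645/9 ≈ -33183.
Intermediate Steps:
X(C) = -10/9 (X(C) = (1/9)*(-10) = -10/9)
D(h) = 4 + 3*h
E(x) = 90 (E(x) = 42 + 6*8 = 42 + 48 = 90)
y(W, t) = 15 - 45*W + 5*t/9 (y(W, t) = -((90*W - 10*t/9) - 30)/2 = -(-30 + 90*W - 10*t/9)/2 = 15 - 45*W + 5*t/9)
(D(-134) - 30272) + y(54, -176) = ((4 + 3*(-134)) - 30272) + (15 - 45*54 + (5/9)*(-176)) = ((4 - 402) - 30272) + (15 - 2430 - 880/9) = (-398 - 30272) - 22615/9 = -30670 - 22615/9 = -298645/9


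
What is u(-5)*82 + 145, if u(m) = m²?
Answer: 2195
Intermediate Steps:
u(-5)*82 + 145 = (-5)²*82 + 145 = 25*82 + 145 = 2050 + 145 = 2195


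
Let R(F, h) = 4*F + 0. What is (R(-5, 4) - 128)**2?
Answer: 21904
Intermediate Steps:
R(F, h) = 4*F
(R(-5, 4) - 128)**2 = (4*(-5) - 128)**2 = (-20 - 128)**2 = (-148)**2 = 21904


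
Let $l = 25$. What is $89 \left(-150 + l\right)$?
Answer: $-11125$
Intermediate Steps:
$89 \left(-150 + l\right) = 89 \left(-150 + 25\right) = 89 \left(-125\right) = -11125$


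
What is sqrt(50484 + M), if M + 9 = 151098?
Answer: 3*sqrt(22397) ≈ 448.97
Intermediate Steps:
M = 151089 (M = -9 + 151098 = 151089)
sqrt(50484 + M) = sqrt(50484 + 151089) = sqrt(201573) = 3*sqrt(22397)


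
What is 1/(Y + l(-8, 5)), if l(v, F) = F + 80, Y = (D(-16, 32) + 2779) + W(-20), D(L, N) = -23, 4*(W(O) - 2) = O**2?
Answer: 1/2943 ≈ 0.00033979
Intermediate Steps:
W(O) = 2 + O**2/4
Y = 2858 (Y = (-23 + 2779) + (2 + (1/4)*(-20)**2) = 2756 + (2 + (1/4)*400) = 2756 + (2 + 100) = 2756 + 102 = 2858)
l(v, F) = 80 + F
1/(Y + l(-8, 5)) = 1/(2858 + (80 + 5)) = 1/(2858 + 85) = 1/2943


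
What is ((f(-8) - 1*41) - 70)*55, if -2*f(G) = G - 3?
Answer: -11605/2 ≈ -5802.5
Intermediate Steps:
f(G) = 3/2 - G/2 (f(G) = -(G - 3)/2 = -(-3 + G)/2 = 3/2 - G/2)
((f(-8) - 1*41) - 70)*55 = (((3/2 - 1/2*(-8)) - 1*41) - 70)*55 = (((3/2 + 4) - 41) - 70)*55 = ((11/2 - 41) - 70)*55 = (-71/2 - 70)*55 = -211/2*55 = -11605/2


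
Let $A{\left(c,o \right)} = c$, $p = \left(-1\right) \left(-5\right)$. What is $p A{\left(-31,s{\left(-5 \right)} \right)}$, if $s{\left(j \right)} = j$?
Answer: $-155$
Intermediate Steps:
$p = 5$
$p A{\left(-31,s{\left(-5 \right)} \right)} = 5 \left(-31\right) = -155$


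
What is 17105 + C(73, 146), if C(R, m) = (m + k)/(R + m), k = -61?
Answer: 3746080/219 ≈ 17105.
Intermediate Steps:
C(R, m) = (-61 + m)/(R + m) (C(R, m) = (m - 61)/(R + m) = (-61 + m)/(R + m))
17105 + C(73, 146) = 17105 + (-61 + 146)/(73 + 146) = 17105 + 85/219 = 3746080/219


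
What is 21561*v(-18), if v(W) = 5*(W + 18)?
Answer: 0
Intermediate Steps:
v(W) = 90 + 5*W (v(W) = 5*(18 + W) = 90 + 5*W)
21561*v(-18) = 21561*(90 + 5*(-18)) = 21561*(90 - 90) = 21561*0 = 0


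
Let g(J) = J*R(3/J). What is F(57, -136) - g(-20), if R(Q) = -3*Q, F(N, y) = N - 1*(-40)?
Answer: 106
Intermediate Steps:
F(N, y) = 40 + N (F(N, y) = N + 40 = 40 + N)
g(J) = -9 (g(J) = J*(-9/J) = -9)
F(57, -136) - g(-20) = (40 + 57) - 1*(-9) = 97 + 9 = 106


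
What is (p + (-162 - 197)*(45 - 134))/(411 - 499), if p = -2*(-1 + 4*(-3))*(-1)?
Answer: -31925/88 ≈ -362.78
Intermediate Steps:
p = -26 (p = -2*(-1 - 12)*(-1) = -2*(-13)*(-1) = 26*(-1) = -26)
(p + (-162 - 197)*(45 - 134))/(411 - 499) = (-26 + (-162 - 197)*(45 - 134))/(411 - 499) = (-26 - 359*(-89))/(-88) = (-26 + 31951)*(-1/88) = 31925*(-1/88) = -31925/88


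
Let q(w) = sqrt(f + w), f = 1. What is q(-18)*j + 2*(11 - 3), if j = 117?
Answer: 16 + 117*I*sqrt(17) ≈ 16.0 + 482.4*I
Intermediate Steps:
q(w) = sqrt(1 + w)
q(-18)*j + 2*(11 - 3) = sqrt(1 - 18)*117 + 2*(11 - 3) = sqrt(-17)*117 + 2*8 = (I*sqrt(17))*117 + 16 = 117*I*sqrt(17) + 16 = 16 + 117*I*sqrt(17)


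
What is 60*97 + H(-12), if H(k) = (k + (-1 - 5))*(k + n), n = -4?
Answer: 6108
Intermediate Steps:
H(k) = (-6 + k)*(-4 + k) (H(k) = (k + (-1 - 5))*(k - 4) = (k - 6)*(-4 + k) = (-6 + k)*(-4 + k))
60*97 + H(-12) = 60*97 + (24 + (-12)² - 10*(-12)) = 5820 + (24 + 144 + 120) = 5820 + 288 = 6108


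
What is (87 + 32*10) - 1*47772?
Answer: -47365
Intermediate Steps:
(87 + 32*10) - 1*47772 = (87 + 320) - 47772 = 407 - 47772 = -47365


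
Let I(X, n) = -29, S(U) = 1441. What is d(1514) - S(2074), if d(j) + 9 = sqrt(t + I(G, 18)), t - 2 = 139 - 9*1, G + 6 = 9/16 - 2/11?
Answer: -1450 + sqrt(103) ≈ -1439.9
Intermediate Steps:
G = -989/176 (G = -6 + (9/16 - 2/11) = -6 + 67/176 = -989/176 ≈ -5.6193)
t = 132 (t = 2 + (139 - 9*1) = 2 + (139 - 9) = 2 + 130 = 132)
d(j) = -9 + sqrt(103) (d(j) = -9 + sqrt(132 - 29) = -9 + sqrt(103))
d(1514) - S(2074) = (-9 + sqrt(103)) - 1*1441 = (-9 + sqrt(103)) - 1441 = -1450 + sqrt(103)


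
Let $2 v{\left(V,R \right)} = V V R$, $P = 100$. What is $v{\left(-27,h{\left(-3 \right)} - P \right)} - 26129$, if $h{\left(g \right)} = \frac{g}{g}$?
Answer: $- \frac{124429}{2} \approx -62215.0$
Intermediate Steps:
$h{\left(g \right)} = 1$
$v{\left(V,R \right)} = \frac{R V^{2}}{2}$ ($v{\left(V,R \right)} = \frac{V V R}{2} = \frac{V^{2} R}{2} = \frac{R V^{2}}{2}$)
$v{\left(-27,h{\left(-3 \right)} - P \right)} - 26129 = \frac{\left(1 - 100\right) \left(-27\right)^{2}}{2} - 26129 = \frac{1}{2} \left(1 - 100\right) 729 - 26129 = \frac{1}{2} \left(-99\right) 729 - 26129 = - \frac{72171}{2} - 26129 = - \frac{124429}{2}$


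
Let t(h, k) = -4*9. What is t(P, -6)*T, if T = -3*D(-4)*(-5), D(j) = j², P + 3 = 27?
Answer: -8640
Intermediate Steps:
P = 24 (P = -3 + 27 = 24)
t(h, k) = -36
T = 240 (T = -3*(-4)²*(-5) = -3*16*(-5) = -48*(-5) = 240)
t(P, -6)*T = -36*240 = -8640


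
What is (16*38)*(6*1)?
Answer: 3648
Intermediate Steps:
(16*38)*(6*1) = 608*6 = 3648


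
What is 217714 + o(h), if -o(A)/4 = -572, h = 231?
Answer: 220002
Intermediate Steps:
o(A) = 2288 (o(A) = -4*(-572) = 2288)
217714 + o(h) = 217714 + 2288 = 220002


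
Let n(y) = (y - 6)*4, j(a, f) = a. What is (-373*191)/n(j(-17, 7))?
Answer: 71243/92 ≈ 774.38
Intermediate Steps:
n(y) = -24 + 4*y (n(y) = (-6 + y)*4 = -24 + 4*y)
(-373*191)/n(j(-17, 7)) = (-373*191)/(-24 + 4*(-17)) = -71243/(-24 - 68) = -71243/(-92) = -71243*(-1/92) = 71243/92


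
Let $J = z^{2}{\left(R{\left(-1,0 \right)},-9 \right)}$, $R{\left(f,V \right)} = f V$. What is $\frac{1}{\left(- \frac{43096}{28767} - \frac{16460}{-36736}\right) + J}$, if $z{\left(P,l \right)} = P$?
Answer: $- \frac{264196128}{277417459} \approx -0.95234$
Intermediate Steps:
$R{\left(f,V \right)} = V f$
$J = 0$ ($J = \left(0 \left(-1\right)\right)^{2} = 0^{2} = 0$)
$\frac{1}{\left(- \frac{43096}{28767} - \frac{16460}{-36736}\right) + J} = \frac{1}{\left(- \frac{43096}{28767} - \frac{16460}{-36736}\right) + 0} = \frac{1}{\left(\left(-43096\right) \frac{1}{28767} - - \frac{4115}{9184}\right) + 0} = \frac{1}{\left(- \frac{43096}{28767} + \frac{4115}{9184}\right) + 0} = \frac{1}{- \frac{277417459}{264196128} + 0} = \frac{1}{- \frac{277417459}{264196128}} = - \frac{264196128}{277417459}$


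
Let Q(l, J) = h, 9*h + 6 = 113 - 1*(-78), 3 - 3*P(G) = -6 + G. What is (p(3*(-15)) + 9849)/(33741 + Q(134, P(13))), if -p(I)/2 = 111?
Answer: 86643/303854 ≈ 0.28515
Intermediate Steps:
p(I) = -222 (p(I) = -2*111 = -222)
P(G) = 3 - G/3 (P(G) = 1 - (-6 + G)/3 = 1 + (2 - G/3) = 3 - G/3)
h = 185/9 (h = -2/3 + (113 - 1*(-78))/9 = -2/3 + (113 + 78)/9 = -2/3 + (1/9)*191 = -2/3 + 191/9 = 185/9 ≈ 20.556)
Q(l, J) = 185/9
(p(3*(-15)) + 9849)/(33741 + Q(134, P(13))) = (-222 + 9849)/(33741 + 185/9) = 9627/(303854/9) = 9627*(9/303854) = 86643/303854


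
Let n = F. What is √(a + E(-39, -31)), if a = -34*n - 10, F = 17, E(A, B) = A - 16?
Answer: I*√643 ≈ 25.357*I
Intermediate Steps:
E(A, B) = -16 + A
n = 17
a = -588 (a = -34*17 - 10 = -578 - 10 = -588)
√(a + E(-39, -31)) = √(-588 + (-16 - 39)) = √(-588 - 55) = √(-643) = I*√643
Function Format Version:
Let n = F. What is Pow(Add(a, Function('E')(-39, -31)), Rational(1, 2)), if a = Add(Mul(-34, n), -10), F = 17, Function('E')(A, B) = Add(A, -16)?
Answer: Mul(I, Pow(643, Rational(1, 2))) ≈ Mul(25.357, I)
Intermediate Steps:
Function('E')(A, B) = Add(-16, A)
n = 17
a = -588 (a = Add(Mul(-34, 17), -10) = Add(-578, -10) = -588)
Pow(Add(a, Function('E')(-39, -31)), Rational(1, 2)) = Pow(Add(-588, Add(-16, -39)), Rational(1, 2)) = Pow(Add(-588, -55), Rational(1, 2)) = Pow(-643, Rational(1, 2)) = Mul(I, Pow(643, Rational(1, 2)))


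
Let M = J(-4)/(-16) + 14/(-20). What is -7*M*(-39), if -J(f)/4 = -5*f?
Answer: 11739/10 ≈ 1173.9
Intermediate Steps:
J(f) = 20*f (J(f) = -(-20)*f = 20*f)
M = 43/10 (M = (20*(-4))/(-16) + 14/(-20) = -80*(-1/16) + 14*(-1/20) = 5 - 7/10 = 43/10 ≈ 4.3000)
-7*M*(-39) = -7*43/10*(-39) = -301/10*(-39) = 11739/10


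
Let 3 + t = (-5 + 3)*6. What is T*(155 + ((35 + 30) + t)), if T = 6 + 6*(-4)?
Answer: -3690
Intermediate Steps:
t = -15 (t = -3 + (-5 + 3)*6 = -3 - 2*6 = -3 - 12 = -15)
T = -18 (T = 6 - 24 = -18)
T*(155 + ((35 + 30) + t)) = -18*(155 + ((35 + 30) - 15)) = -18*(155 + (65 - 15)) = -18*(155 + 50) = -18*205 = -3690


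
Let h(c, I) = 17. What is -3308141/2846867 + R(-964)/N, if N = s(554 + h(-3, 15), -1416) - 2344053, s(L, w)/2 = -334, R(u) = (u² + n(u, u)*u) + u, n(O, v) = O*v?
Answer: 2539941654059743/6675108839107 ≈ 380.51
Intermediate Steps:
R(u) = u + u² + u³ (R(u) = (u² + (u*u)*u) + u = (u² + u²*u) + u = (u² + u³) + u = u + u² + u³)
s(L, w) = -668 (s(L, w) = 2*(-334) = -668)
N = -2344721 (N = -668 - 2344053 = -2344721)
-3308141/2846867 + R(-964)/N = -3308141/2846867 - 964*(1 - 964 + (-964)²)/(-2344721) = -3308141*1/2846867 - 964*(1 - 964 + 929296)*(-1/2344721) = -3308141/2846867 - 964*928333*(-1/2344721) = -3308141/2846867 - 894913012*(-1/2344721) = -3308141/2846867 + 894913012/2344721 = 2539941654059743/6675108839107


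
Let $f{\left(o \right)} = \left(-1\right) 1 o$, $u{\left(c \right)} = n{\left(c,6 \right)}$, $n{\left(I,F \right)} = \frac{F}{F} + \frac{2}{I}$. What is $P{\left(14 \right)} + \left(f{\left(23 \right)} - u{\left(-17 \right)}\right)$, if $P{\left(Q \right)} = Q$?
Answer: $- \frac{168}{17} \approx -9.8824$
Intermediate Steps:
$n{\left(I,F \right)} = 1 + \frac{2}{I}$
$u{\left(c \right)} = \frac{2 + c}{c}$
$f{\left(o \right)} = - o$
$P{\left(14 \right)} + \left(f{\left(23 \right)} - u{\left(-17 \right)}\right) = 14 - \left(23 + \frac{2 - 17}{-17}\right) = 14 - \left(23 - - \frac{15}{17}\right) = 14 - \frac{406}{17} = - \frac{168}{17}$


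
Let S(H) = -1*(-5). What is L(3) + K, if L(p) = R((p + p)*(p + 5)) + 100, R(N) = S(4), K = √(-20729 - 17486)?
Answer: 105 + I*√38215 ≈ 105.0 + 195.49*I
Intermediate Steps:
S(H) = 5
K = I*√38215 (K = √(-38215) = I*√38215 ≈ 195.49*I)
R(N) = 5
L(p) = 105 (L(p) = 5 + 100 = 105)
L(3) + K = 105 + I*√38215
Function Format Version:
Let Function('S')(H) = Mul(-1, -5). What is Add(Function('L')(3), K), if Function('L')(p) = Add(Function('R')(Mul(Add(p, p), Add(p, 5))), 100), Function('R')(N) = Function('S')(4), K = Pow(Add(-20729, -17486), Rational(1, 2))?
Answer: Add(105, Mul(I, Pow(38215, Rational(1, 2)))) ≈ Add(105.00, Mul(195.49, I))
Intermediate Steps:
Function('S')(H) = 5
K = Mul(I, Pow(38215, Rational(1, 2))) (K = Pow(-38215, Rational(1, 2)) = Mul(I, Pow(38215, Rational(1, 2))) ≈ Mul(195.49, I))
Function('R')(N) = 5
Function('L')(p) = 105 (Function('L')(p) = Add(5, 100) = 105)
Add(Function('L')(3), K) = Add(105, Mul(I, Pow(38215, Rational(1, 2))))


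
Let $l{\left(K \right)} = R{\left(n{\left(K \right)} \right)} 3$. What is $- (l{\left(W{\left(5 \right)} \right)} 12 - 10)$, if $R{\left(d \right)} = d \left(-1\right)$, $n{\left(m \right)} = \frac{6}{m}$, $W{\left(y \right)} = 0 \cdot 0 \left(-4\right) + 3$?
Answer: $82$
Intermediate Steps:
$W{\left(y \right)} = 3$ ($W{\left(y \right)} = 0 \left(-4\right) + 3 = 0 + 3 = 3$)
$R{\left(d \right)} = - d$
$l{\left(K \right)} = - \frac{18}{K}$ ($l{\left(K \right)} = - \frac{6}{K} 3 = - \frac{18}{K}$)
$- (l{\left(W{\left(5 \right)} \right)} 12 - 10) = - (- \frac{18}{3} \cdot 12 - 10) = - (\left(-18\right) \frac{1}{3} \cdot 12 - 10) = - (\left(-6\right) 12 - 10) = - (-72 - 10) = \left(-1\right) \left(-82\right) = 82$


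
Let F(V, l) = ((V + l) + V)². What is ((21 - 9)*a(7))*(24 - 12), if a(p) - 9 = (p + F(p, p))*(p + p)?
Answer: 904464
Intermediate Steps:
F(V, l) = (l + 2*V)²
a(p) = 9 + 2*p*(p + 9*p²) (a(p) = 9 + (p + (p + 2*p)²)*(p + p) = 9 + (p + (3*p)²)*(2*p) = 9 + (p + 9*p²)*(2*p) = 9 + 2*p*(p + 9*p²))
((21 - 9)*a(7))*(24 - 12) = ((21 - 9)*(9 + 2*7² + 18*7³))*(24 - 12) = (12*(9 + 2*49 + 18*343))*12 = (12*(9 + 98 + 6174))*12 = (12*6281)*12 = 75372*12 = 904464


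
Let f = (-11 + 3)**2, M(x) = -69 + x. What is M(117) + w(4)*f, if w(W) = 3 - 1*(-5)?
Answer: 560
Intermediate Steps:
w(W) = 8 (w(W) = 3 + 5 = 8)
f = 64 (f = (-8)**2 = 64)
M(117) + w(4)*f = (-69 + 117) + 8*64 = 48 + 512 = 560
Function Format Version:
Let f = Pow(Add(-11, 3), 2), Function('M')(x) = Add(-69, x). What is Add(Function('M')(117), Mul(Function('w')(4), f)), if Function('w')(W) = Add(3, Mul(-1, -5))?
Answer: 560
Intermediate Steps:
Function('w')(W) = 8 (Function('w')(W) = Add(3, 5) = 8)
f = 64 (f = Pow(-8, 2) = 64)
Add(Function('M')(117), Mul(Function('w')(4), f)) = Add(Add(-69, 117), Mul(8, 64)) = Add(48, 512) = 560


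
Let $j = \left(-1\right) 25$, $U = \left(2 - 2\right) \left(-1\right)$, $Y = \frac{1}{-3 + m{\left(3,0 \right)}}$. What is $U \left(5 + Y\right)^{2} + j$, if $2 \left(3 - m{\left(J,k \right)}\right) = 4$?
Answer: $-25$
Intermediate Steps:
$m{\left(J,k \right)} = 1$ ($m{\left(J,k \right)} = 3 - 2 = 1$)
$Y = - \frac{1}{2}$ ($Y = \frac{1}{-3 + 1} = \frac{1}{-2} = - \frac{1}{2} \approx -0.5$)
$U = 0$ ($U = 0 \left(-1\right) = 0$)
$j = -25$
$U \left(5 + Y\right)^{2} + j = 0 \left(5 - \frac{1}{2}\right)^{2} - 25 = 0 \left(\frac{9}{2}\right)^{2} - 25 = 0 \cdot \frac{81}{4} - 25 = 0 - 25 = -25$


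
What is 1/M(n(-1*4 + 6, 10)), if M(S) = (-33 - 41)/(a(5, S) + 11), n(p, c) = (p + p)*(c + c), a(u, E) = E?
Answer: -91/74 ≈ -1.2297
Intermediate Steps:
n(p, c) = 4*c*p (n(p, c) = (2*p)*(2*c) = 4*c*p)
M(S) = -74/(11 + S) (M(S) = (-33 - 41)/(S + 11) = -74/(11 + S))
1/M(n(-1*4 + 6, 10)) = 1/(-74/(11 + 4*10*(-1*4 + 6))) = 1/(-74/(11 + 4*10*(-4 + 6))) = 1/(-74/(11 + 4*10*2)) = 1/(-74/(11 + 80)) = 1/(-74/91) = -91/74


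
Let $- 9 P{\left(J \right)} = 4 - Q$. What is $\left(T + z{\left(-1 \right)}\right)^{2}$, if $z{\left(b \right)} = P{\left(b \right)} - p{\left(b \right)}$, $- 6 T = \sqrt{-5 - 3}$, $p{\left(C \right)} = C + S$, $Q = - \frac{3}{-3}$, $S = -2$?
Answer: $\frac{\left(8 - i \sqrt{2}\right)^{2}}{9} \approx 6.8889 - 2.5142 i$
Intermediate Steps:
$Q = 1$ ($Q = \left(-3\right) \left(- \frac{1}{3}\right) = 1$)
$P{\left(J \right)} = - \frac{1}{3}$ ($P{\left(J \right)} = - \frac{4 - 1}{9} = \left(- \frac{1}{9}\right) 3 = - \frac{1}{3}$)
$p{\left(C \right)} = -2 + C$ ($p{\left(C \right)} = C - 2 = -2 + C$)
$T = - \frac{i \sqrt{2}}{3}$ ($T = - \frac{\sqrt{-5 - 3}}{6} = - \frac{\sqrt{-8}}{6} = - \frac{2 i \sqrt{2}}{6} = - \frac{i \sqrt{2}}{3} \approx - 0.4714 i$)
$z{\left(b \right)} = \frac{5}{3} - b$ ($z{\left(b \right)} = - \frac{1}{3} - \left(-2 + b\right) = \frac{5}{3} - b$)
$\left(T + z{\left(-1 \right)}\right)^{2} = \left(- \frac{i \sqrt{2}}{3} + \left(\frac{5}{3} - -1\right)\right)^{2} = \left(- \frac{i \sqrt{2}}{3} + \left(\frac{5}{3} + 1\right)\right)^{2} = \left(- \frac{i \sqrt{2}}{3} + \frac{8}{3}\right)^{2} = \left(\frac{8}{3} - \frac{i \sqrt{2}}{3}\right)^{2}$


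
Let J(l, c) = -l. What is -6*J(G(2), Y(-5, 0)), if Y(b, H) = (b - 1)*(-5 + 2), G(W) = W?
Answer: 12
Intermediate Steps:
Y(b, H) = 3 - 3*b (Y(b, H) = (-1 + b)*(-3) = 3 - 3*b)
-6*J(G(2), Y(-5, 0)) = -(-6)*2 = -6*(-2) = 12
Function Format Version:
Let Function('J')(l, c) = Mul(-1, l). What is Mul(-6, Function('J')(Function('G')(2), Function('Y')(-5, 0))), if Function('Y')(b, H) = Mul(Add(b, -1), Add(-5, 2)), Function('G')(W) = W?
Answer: 12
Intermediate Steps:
Function('Y')(b, H) = Add(3, Mul(-3, b)) (Function('Y')(b, H) = Mul(Add(-1, b), -3) = Add(3, Mul(-3, b)))
Mul(-6, Function('J')(Function('G')(2), Function('Y')(-5, 0))) = Mul(-6, Mul(-1, 2)) = Mul(-6, -2) = 12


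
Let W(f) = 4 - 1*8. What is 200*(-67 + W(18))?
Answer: -14200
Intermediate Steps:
W(f) = -4 (W(f) = 4 - 8 = -4)
200*(-67 + W(18)) = 200*(-67 - 4) = 200*(-71) = -14200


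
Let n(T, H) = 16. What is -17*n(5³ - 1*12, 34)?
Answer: -272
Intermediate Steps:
-17*n(5³ - 1*12, 34) = -17*16 = -272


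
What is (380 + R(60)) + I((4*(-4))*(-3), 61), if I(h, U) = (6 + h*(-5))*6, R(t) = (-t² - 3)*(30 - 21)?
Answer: -33451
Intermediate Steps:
R(t) = -27 - 9*t² (R(t) = (-3 - t²)*9 = -27 - 9*t²)
I(h, U) = 36 - 30*h (I(h, U) = (6 - 5*h)*6 = 36 - 30*h)
(380 + R(60)) + I((4*(-4))*(-3), 61) = (380 + (-27 - 9*60²)) + (36 - 30*4*(-4)*(-3)) = (380 + (-27 - 9*3600)) + (36 - (-480)*(-3)) = (380 + (-27 - 32400)) + (36 - 30*48) = (380 - 32427) + (36 - 1440) = -32047 - 1404 = -33451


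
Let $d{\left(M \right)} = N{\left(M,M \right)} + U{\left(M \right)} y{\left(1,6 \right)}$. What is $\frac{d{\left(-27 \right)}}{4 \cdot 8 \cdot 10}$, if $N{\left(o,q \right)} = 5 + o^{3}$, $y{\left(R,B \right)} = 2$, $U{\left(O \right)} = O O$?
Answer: $- \frac{911}{16} \approx -56.938$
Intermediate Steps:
$U{\left(O \right)} = O^{2}$
$d{\left(M \right)} = 5 + M^{3} + 2 M^{2}$ ($d{\left(M \right)} = \left(5 + M^{3}\right) + M^{2} \cdot 2 = \left(5 + M^{3}\right) + 2 M^{2} = 5 + M^{3} + 2 M^{2}$)
$\frac{d{\left(-27 \right)}}{4 \cdot 8 \cdot 10} = \frac{5 + \left(-27\right)^{3} + 2 \left(-27\right)^{2}}{4 \cdot 8 \cdot 10} = \frac{5 - 19683 + 2 \cdot 729}{32 \cdot 10} = \frac{5 - 19683 + 1458}{320} = \left(-18220\right) \frac{1}{320} = - \frac{911}{16}$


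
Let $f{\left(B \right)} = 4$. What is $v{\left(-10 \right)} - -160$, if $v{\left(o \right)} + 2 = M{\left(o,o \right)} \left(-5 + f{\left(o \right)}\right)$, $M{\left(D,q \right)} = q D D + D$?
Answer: $1168$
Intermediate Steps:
$M{\left(D,q \right)} = D + q D^{2}$ ($M{\left(D,q \right)} = D q D + D = q D^{2} + D = D + q D^{2}$)
$v{\left(o \right)} = -2 - o \left(1 + o^{2}\right)$ ($v{\left(o \right)} = -2 + o \left(1 + o o\right) \left(-5 + 4\right) = -2 + o \left(1 + o^{2}\right) \left(-1\right) = -2 - o \left(1 + o^{2}\right)$)
$v{\left(-10 \right)} - -160 = \left(-2 - -10 - \left(-10\right)^{3}\right) - -160 = \left(-2 + 10 - -1000\right) + 160 = \left(-2 + 10 + 1000\right) + 160 = 1008 + 160 = 1168$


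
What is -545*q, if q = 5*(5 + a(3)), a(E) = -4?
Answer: -2725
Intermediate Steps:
q = 5 (q = 5*(5 - 4) = 5*1 = 5)
-545*q = -545*5 = -2725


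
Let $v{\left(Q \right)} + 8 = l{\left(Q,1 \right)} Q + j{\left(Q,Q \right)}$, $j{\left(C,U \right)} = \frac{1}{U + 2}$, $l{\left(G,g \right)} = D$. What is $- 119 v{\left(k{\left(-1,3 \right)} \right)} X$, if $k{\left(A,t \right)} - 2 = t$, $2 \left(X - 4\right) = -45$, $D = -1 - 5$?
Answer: $- \frac{166685}{2} \approx -83343.0$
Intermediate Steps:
$D = -6$
$l{\left(G,g \right)} = -6$
$X = - \frac{37}{2}$ ($X = 4 + \frac{1}{2} \left(-45\right) = 4 - \frac{45}{2} = - \frac{37}{2} \approx -18.5$)
$j{\left(C,U \right)} = \frac{1}{2 + U}$
$k{\left(A,t \right)} = 2 + t$
$v{\left(Q \right)} = -8 + \frac{1}{2 + Q} - 6 Q$ ($v{\left(Q \right)} = -8 - \left(- \frac{1}{2 + Q} + 6 Q\right) = -8 + \frac{1}{2 + Q} - 6 Q$)
$- 119 v{\left(k{\left(-1,3 \right)} \right)} X = - 119 \frac{-15 - 20 \left(2 + 3\right) - 6 \left(2 + 3\right)^{2}}{2 + \left(2 + 3\right)} \left(- \frac{37}{2}\right) = - 119 \frac{-15 - 100 - 6 \cdot 5^{2}}{2 + 5} \left(- \frac{37}{2}\right) = - 119 \frac{-15 - 100 - 150}{7} \left(- \frac{37}{2}\right) = - 119 \cdot \frac{1}{7} \left(-265\right) \left(- \frac{37}{2}\right) = \left(-119\right) \left(- \frac{265}{7}\right) \left(- \frac{37}{2}\right) = 4505 \left(- \frac{37}{2}\right) = - \frac{166685}{2}$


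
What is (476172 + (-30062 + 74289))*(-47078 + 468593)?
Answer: 219355984485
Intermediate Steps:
(476172 + (-30062 + 74289))*(-47078 + 468593) = (476172 + 44227)*421515 = 520399*421515 = 219355984485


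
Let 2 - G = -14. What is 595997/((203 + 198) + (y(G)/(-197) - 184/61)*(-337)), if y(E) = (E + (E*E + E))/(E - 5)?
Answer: 78783055439/193298739 ≈ 407.57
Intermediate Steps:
G = 16 (G = 2 - 1*(-14) = 2 + 14 = 16)
y(E) = (E² + 2*E)/(-5 + E) (y(E) = (E + (E² + E))/(-5 + E) = (E + (E + E²))/(-5 + E) = (E² + 2*E)/(-5 + E))
595997/((203 + 198) + (y(G)/(-197) - 184/61)*(-337)) = 595997/((203 + 198) + ((16*(2 + 16)/(-5 + 16))/(-197) - 184/61)*(-337)) = 595997/(401 + ((16*18/11)*(-1/197) - 184*1/61)*(-337)) = 595997/(401 + ((16*(1/11)*18)*(-1/197) - 184/61)*(-337)) = 595997/(401 + ((288/11)*(-1/197) - 184/61)*(-337)) = 595997/(401 + (-288/2167 - 184/61)*(-337)) = 595997/(401 - 416296/132187*(-337)) = 595997/(401 + 140291752/132187) = 595997/(193298739/132187) = 595997*(132187/193298739) = 78783055439/193298739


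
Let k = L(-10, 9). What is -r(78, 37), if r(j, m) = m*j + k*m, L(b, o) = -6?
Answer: -2664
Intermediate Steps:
k = -6
r(j, m) = -6*m + j*m (r(j, m) = m*j - 6*m = j*m - 6*m = -6*m + j*m)
-r(78, 37) = -37*(-6 + 78) = -37*72 = -1*2664 = -2664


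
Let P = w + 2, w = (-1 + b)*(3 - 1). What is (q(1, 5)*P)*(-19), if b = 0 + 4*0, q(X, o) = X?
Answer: 0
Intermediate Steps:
b = 0 (b = 0 + 0 = 0)
w = -2 (w = (-1 + 0)*(3 - 1) = -1*2 = -2)
P = 0 (P = -2 + 2 = 0)
(q(1, 5)*P)*(-19) = (1*0)*(-19) = 0*(-19) = 0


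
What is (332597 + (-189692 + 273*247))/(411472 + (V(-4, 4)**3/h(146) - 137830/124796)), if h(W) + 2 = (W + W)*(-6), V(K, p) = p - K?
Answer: 1644318086208/3216703538767 ≈ 0.51118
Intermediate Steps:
h(W) = -2 - 12*W (h(W) = -2 + (W + W)*(-6) = -2 + (2*W)*(-6) = -2 - 12*W)
(332597 + (-189692 + 273*247))/(411472 + (V(-4, 4)**3/h(146) - 137830/124796)) = (332597 + (-189692 + 273*247))/(411472 + ((4 - 1*(-4))**3/(-2 - 12*146) - 137830/124796)) = (332597 + (-189692 + 67431))/(411472 + ((4 + 4)**3/(-2 - 1752) - 137830*1/124796)) = (332597 - 122261)/(411472 + (8**3/(-1754) - 9845/8914)) = 210336/(411472 + (512*(-1/1754) - 9845/8914)) = 210336/(411472 + (-256/877 - 9845/8914)) = 210336/(411472 - 10916049/7817578) = 210336/(3216703538767/7817578) = 210336*(7817578/3216703538767) = 1644318086208/3216703538767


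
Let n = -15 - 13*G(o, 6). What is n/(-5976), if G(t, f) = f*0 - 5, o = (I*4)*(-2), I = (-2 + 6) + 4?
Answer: -25/2988 ≈ -0.0083668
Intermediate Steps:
I = 8 (I = 4 + 4 = 8)
o = -64 (o = (8*4)*(-2) = 32*(-2) = -64)
G(t, f) = -5 (G(t, f) = 0 - 5 = -5)
n = 50 (n = -15 - 13*(-5) = -15 + 65 = 50)
n/(-5976) = 50/(-5976) = 50*(-1/5976) = -25/2988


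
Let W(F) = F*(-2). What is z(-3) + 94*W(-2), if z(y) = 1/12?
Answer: 4513/12 ≈ 376.08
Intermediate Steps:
W(F) = -2*F
z(y) = 1/12
z(-3) + 94*W(-2) = 1/12 + 94*(-2*(-2)) = 1/12 + 94*4 = 1/12 + 376 = 4513/12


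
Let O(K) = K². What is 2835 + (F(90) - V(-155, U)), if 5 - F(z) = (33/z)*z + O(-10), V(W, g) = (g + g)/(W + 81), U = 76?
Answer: 100235/37 ≈ 2709.1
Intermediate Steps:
V(W, g) = 2*g/(81 + W) (V(W, g) = (2*g)/(81 + W) = 2*g/(81 + W))
F(z) = -128 (F(z) = 5 - ((33/z)*z + (-10)²) = 5 - (33 + 100) = 5 - 1*133 = 5 - 133 = -128)
2835 + (F(90) - V(-155, U)) = 2835 + (-128 - 2*76/(81 - 155)) = 2835 + (-128 - 2*76/(-74)) = 2835 + (-128 - 2*76*(-1)/74) = 2835 + (-128 - 1*(-76/37)) = 2835 + (-128 + 76/37) = 2835 - 4660/37 = 100235/37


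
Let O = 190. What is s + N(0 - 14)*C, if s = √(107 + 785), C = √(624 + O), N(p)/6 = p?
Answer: -84*√814 + 2*√223 ≈ -2366.7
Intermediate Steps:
N(p) = 6*p
C = √814 (C = √(624 + 190) = √814 ≈ 28.531)
s = 2*√223 (s = √892 = 2*√223 ≈ 29.866)
s + N(0 - 14)*C = 2*√223 + (6*(0 - 14))*√814 = 2*√223 + (6*(-14))*√814 = 2*√223 - 84*√814 = -84*√814 + 2*√223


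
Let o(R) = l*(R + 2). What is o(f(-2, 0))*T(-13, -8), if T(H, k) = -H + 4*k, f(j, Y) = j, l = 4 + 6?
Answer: 0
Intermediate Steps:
l = 10
o(R) = 20 + 10*R (o(R) = 10*(R + 2) = 10*(2 + R) = 20 + 10*R)
o(f(-2, 0))*T(-13, -8) = (20 + 10*(-2))*(-1*(-13) + 4*(-8)) = (20 - 20)*(13 - 32) = 0*(-19) = 0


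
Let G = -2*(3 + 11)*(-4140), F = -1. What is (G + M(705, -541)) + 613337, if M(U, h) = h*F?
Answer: 729798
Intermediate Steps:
M(U, h) = -h (M(U, h) = h*(-1) = -h)
G = 115920 (G = -2*14*(-4140) = -28*(-4140) = 115920)
(G + M(705, -541)) + 613337 = (115920 - 1*(-541)) + 613337 = (115920 + 541) + 613337 = 116461 + 613337 = 729798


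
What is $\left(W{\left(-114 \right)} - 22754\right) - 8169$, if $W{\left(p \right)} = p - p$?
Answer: $-30923$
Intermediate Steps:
$W{\left(p \right)} = 0$
$\left(W{\left(-114 \right)} - 22754\right) - 8169 = \left(0 - 22754\right) - 8169 = -22754 - 8169 = -30923$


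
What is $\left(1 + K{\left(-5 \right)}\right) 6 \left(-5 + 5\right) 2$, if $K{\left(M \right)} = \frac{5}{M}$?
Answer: $0$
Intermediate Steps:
$\left(1 + K{\left(-5 \right)}\right) 6 \left(-5 + 5\right) 2 = \left(1 + \frac{5}{-5}\right) 6 \left(-5 + 5\right) 2 = \left(1 + 5 \left(- \frac{1}{5}\right)\right) 6 \cdot 0 \cdot 2 = \left(1 - 1\right) 6 \cdot 0 = 0 \cdot 6 \cdot 0 = 0 \cdot 0 = 0$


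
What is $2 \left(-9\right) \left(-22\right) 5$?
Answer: $1980$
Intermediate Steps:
$2 \left(-9\right) \left(-22\right) 5 = \left(-18\right) \left(-22\right) 5 = 396 \cdot 5 = 1980$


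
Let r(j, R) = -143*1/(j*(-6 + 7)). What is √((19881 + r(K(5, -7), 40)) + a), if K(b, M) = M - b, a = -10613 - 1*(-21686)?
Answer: 11*√9213/6 ≈ 175.97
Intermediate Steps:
a = 11073 (a = -10613 + 21686 = 11073)
r(j, R) = -143/j
√((19881 + r(K(5, -7), 40)) + a) = √((19881 - 143/(-7 - 1*5)) + 11073) = √((19881 - 143/(-7 - 5)) + 11073) = √((19881 - 143/(-12)) + 11073) = √((19881 - 143*(-1/12)) + 11073) = √((19881 + 143/12) + 11073) = √(238715/12 + 11073) = √(371591/12) = 11*√9213/6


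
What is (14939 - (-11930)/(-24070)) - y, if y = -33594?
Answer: 116817738/2407 ≈ 48533.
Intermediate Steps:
(14939 - (-11930)/(-24070)) - y = (14939 - (-11930)/(-24070)) - 1*(-33594) = (14939 - (-11930)*(-1)/24070) + 33594 = (14939 - 1*1193/2407) + 33594 = (14939 - 1193/2407) + 33594 = 35956980/2407 + 33594 = 116817738/2407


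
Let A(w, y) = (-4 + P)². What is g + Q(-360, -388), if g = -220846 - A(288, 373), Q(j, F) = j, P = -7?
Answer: -221327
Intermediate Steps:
A(w, y) = 121 (A(w, y) = (-4 - 7)² = (-11)² = 121)
g = -220967 (g = -220846 - 1*121 = -220846 - 121 = -220967)
g + Q(-360, -388) = -220967 - 360 = -221327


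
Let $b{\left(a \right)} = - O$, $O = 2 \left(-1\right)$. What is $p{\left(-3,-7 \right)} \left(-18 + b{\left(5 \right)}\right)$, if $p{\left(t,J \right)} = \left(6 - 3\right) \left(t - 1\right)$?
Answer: $192$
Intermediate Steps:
$O = -2$
$b{\left(a \right)} = 2$ ($b{\left(a \right)} = \left(-1\right) \left(-2\right) = 2$)
$p{\left(t,J \right)} = -3 + 3 t$ ($p{\left(t,J \right)} = 3 \left(-1 + t\right) = -3 + 3 t$)
$p{\left(-3,-7 \right)} \left(-18 + b{\left(5 \right)}\right) = \left(-3 + 3 \left(-3\right)\right) \left(-18 + 2\right) = \left(-3 - 9\right) \left(-16\right) = \left(-12\right) \left(-16\right) = 192$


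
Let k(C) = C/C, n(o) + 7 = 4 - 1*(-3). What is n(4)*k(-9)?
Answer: 0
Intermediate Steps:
n(o) = 0 (n(o) = -7 + (4 - 1*(-3)) = -7 + (4 + 3) = -7 + 7 = 0)
k(C) = 1
n(4)*k(-9) = 0*1 = 0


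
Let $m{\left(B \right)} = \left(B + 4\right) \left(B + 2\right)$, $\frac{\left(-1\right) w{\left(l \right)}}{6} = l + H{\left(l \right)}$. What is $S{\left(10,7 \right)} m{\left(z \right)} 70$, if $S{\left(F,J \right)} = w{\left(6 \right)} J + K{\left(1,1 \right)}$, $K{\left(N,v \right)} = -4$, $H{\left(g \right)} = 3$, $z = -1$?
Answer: $-80220$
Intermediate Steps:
$w{\left(l \right)} = -18 - 6 l$ ($w{\left(l \right)} = - 6 \left(l + 3\right) = - 6 \left(3 + l\right) = -18 - 6 l$)
$m{\left(B \right)} = \left(2 + B\right) \left(4 + B\right)$ ($m{\left(B \right)} = \left(4 + B\right) \left(2 + B\right) = \left(2 + B\right) \left(4 + B\right)$)
$S{\left(F,J \right)} = -4 - 54 J$ ($S{\left(F,J \right)} = \left(-18 - 36\right) J - 4 = - 54 J - 4 = -4 - 54 J$)
$S{\left(10,7 \right)} m{\left(z \right)} 70 = \left(-4 - 378\right) \left(8 + \left(-1\right)^{2} + 6 \left(-1\right)\right) 70 = \left(-4 - 378\right) \left(8 + 1 - 6\right) 70 = \left(-382\right) 3 \cdot 70 = \left(-1146\right) 70 = -80220$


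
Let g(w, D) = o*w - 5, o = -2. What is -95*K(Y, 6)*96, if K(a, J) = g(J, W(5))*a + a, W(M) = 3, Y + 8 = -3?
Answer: -1605120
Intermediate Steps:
Y = -11 (Y = -8 - 3 = -11)
g(w, D) = -5 - 2*w (g(w, D) = -2*w - 5 = -5 - 2*w)
K(a, J) = a + a*(-5 - 2*J) (K(a, J) = (-5 - 2*J)*a + a = a*(-5 - 2*J) + a = a + a*(-5 - 2*J))
-95*K(Y, 6)*96 = -(-190)*(-11)*(2 + 6)*96 = -(-190)*(-11)*8*96 = -95*176*96 = -16720*96 = -1605120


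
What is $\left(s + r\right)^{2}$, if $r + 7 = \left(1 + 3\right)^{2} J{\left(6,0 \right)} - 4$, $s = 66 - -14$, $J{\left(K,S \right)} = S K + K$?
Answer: $27225$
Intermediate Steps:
$J{\left(K,S \right)} = K + K S$ ($J{\left(K,S \right)} = K S + K = K + K S$)
$s = 80$ ($s = 66 + 14 = 80$)
$r = 85$ ($r = -7 - \left(4 - \left(1 + 3\right)^{2} \cdot 6 \left(1 + 0\right)\right) = -7 - \left(4 - 4^{2} \cdot 6 \cdot 1\right) = -7 + \left(16 \cdot 6 - 4\right) = -7 + \left(96 - 4\right) = -7 + 92 = 85$)
$\left(s + r\right)^{2} = \left(80 + 85\right)^{2} = 165^{2} = 27225$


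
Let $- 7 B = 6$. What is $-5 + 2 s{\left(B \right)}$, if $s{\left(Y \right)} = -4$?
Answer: $-13$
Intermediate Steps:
$B = - \frac{6}{7}$ ($B = \left(- \frac{1}{7}\right) 6 = - \frac{6}{7} \approx -0.85714$)
$-5 + 2 s{\left(B \right)} = -5 + 2 \left(-4\right) = -5 - 8 = -13$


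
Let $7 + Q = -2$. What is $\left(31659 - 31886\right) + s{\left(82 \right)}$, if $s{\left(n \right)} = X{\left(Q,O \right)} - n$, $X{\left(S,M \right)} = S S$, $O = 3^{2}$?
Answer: $-228$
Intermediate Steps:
$Q = -9$ ($Q = -7 - 2 = -9$)
$O = 9$
$X{\left(S,M \right)} = S^{2}$
$s{\left(n \right)} = 81 - n$ ($s{\left(n \right)} = \left(-9\right)^{2} - n = 81 - n$)
$\left(31659 - 31886\right) + s{\left(82 \right)} = \left(31659 - 31886\right) + \left(81 - 82\right) = -227 + \left(81 - 82\right) = -227 - 1 = -228$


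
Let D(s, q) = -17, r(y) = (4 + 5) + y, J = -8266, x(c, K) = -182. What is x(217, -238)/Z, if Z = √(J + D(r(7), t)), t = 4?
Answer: 182*I*√8283/8283 ≈ 1.9998*I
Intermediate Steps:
r(y) = 9 + y
Z = I*√8283 (Z = √(-8266 - 17) = √(-8283) = I*√8283 ≈ 91.011*I)
x(217, -238)/Z = -182*(-I*√8283/8283) = -(-182)*I*√8283/8283 = 182*I*√8283/8283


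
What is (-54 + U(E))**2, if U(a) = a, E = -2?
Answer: 3136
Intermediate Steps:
(-54 + U(E))**2 = (-54 - 2)**2 = (-56)**2 = 3136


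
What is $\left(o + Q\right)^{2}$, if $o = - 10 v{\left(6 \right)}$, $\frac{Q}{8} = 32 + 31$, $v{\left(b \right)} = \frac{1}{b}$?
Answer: $\frac{2271049}{9} \approx 2.5234 \cdot 10^{5}$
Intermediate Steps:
$Q = 504$ ($Q = 8 \left(32 + 31\right) = 8 \cdot 63 = 504$)
$o = - \frac{5}{3}$ ($o = - \frac{10}{6} = \left(-10\right) \frac{1}{6} = - \frac{5}{3} \approx -1.6667$)
$\left(o + Q\right)^{2} = \left(- \frac{5}{3} + 504\right)^{2} = \left(\frac{1507}{3}\right)^{2} = \frac{2271049}{9}$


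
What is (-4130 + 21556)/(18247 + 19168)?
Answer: 17426/37415 ≈ 0.46575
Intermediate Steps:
(-4130 + 21556)/(18247 + 19168) = 17426/37415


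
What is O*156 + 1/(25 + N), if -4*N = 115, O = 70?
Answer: 163796/15 ≈ 10920.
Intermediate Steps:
N = -115/4 (N = -¼*115 = -115/4 ≈ -28.750)
O*156 + 1/(25 + N) = 70*156 + 1/(25 - 115/4) = 10920 + 1/(-15/4) = 10920 - 4/15 = 163796/15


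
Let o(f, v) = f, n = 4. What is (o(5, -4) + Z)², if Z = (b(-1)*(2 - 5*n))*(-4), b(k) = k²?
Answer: 5929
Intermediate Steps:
Z = 72 (Z = ((-1)²*(2 - 5*4))*(-4) = (1*(2 - 20))*(-4) = (1*(-18))*(-4) = -18*(-4) = 72)
(o(5, -4) + Z)² = (5 + 72)² = 77² = 5929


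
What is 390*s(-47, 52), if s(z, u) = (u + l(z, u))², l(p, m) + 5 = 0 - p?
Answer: 3446040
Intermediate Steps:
l(p, m) = -5 - p (l(p, m) = -5 + (0 - p) = -5 - p)
s(z, u) = (-5 + u - z)² (s(z, u) = (u + (-5 - z))² = (-5 + u - z)²)
390*s(-47, 52) = 390*(5 - 47 - 1*52)² = 390*(5 - 47 - 52)² = 390*(-94)² = 390*8836 = 3446040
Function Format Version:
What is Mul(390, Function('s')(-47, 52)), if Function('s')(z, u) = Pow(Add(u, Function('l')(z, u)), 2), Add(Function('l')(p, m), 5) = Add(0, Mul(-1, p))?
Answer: 3446040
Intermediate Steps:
Function('l')(p, m) = Add(-5, Mul(-1, p)) (Function('l')(p, m) = Add(-5, Add(0, Mul(-1, p))) = Add(-5, Mul(-1, p)))
Function('s')(z, u) = Pow(Add(-5, u, Mul(-1, z)), 2) (Function('s')(z, u) = Pow(Add(u, Add(-5, Mul(-1, z))), 2) = Pow(Add(-5, u, Mul(-1, z)), 2))
Mul(390, Function('s')(-47, 52)) = Mul(390, Pow(Add(5, -47, Mul(-1, 52)), 2)) = Mul(390, Pow(Add(5, -47, -52), 2)) = Mul(390, Pow(-94, 2)) = Mul(390, 8836) = 3446040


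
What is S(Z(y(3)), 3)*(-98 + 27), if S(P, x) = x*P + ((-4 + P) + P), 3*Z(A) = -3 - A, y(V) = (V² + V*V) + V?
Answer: 3124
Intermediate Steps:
y(V) = V + 2*V² (y(V) = (V² + V²) + V = 2*V² + V = V + 2*V²)
Z(A) = -1 - A/3 (Z(A) = (-3 - A)/3 = -1 - A/3)
S(P, x) = -4 + 2*P + P*x (S(P, x) = P*x + (-4 + 2*P) = -4 + 2*P + P*x)
S(Z(y(3)), 3)*(-98 + 27) = (-4 + 2*(-1 - (1 + 2*3)) + (-1 - (1 + 2*3))*3)*(-98 + 27) = (-4 + 2*(-1 - (1 + 6)) + (-1 - (1 + 6))*3)*(-71) = (-4 + 2*(-1 - 7) + (-1 - 7)*3)*(-71) = (-4 + 2*(-8) - 8*3)*(-71) = (-4 - 16 - 24)*(-71) = -44*(-71) = 3124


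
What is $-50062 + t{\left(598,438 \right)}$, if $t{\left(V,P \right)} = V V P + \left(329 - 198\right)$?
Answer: $156580621$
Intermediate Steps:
$t{\left(V,P \right)} = 131 + P V^{2}$ ($t{\left(V,P \right)} = V^{2} P + 131 = P V^{2} + 131 = 131 + P V^{2}$)
$-50062 + t{\left(598,438 \right)} = -50062 + \left(131 + 438 \cdot 598^{2}\right) = -50062 + \left(131 + 438 \cdot 357604\right) = -50062 + \left(131 + 156630552\right) = -50062 + 156630683 = 156580621$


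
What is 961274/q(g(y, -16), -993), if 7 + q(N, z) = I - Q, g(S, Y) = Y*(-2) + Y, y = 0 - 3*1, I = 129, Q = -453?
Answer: 961274/575 ≈ 1671.8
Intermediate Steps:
y = -3 (y = 0 - 3 = -3)
g(S, Y) = -Y (g(S, Y) = -2*Y + Y = -Y)
q(N, z) = 575 (q(N, z) = -7 + (129 - 1*(-453)) = -7 + (129 + 453) = -7 + 582 = 575)
961274/q(g(y, -16), -993) = 961274/575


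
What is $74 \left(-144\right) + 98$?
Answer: $-10558$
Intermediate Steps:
$74 \left(-144\right) + 98 = -10656 + 98 = -10558$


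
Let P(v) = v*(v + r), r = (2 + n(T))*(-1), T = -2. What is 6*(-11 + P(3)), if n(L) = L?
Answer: -12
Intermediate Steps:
r = 0 (r = (2 - 2)*(-1) = 0*(-1) = 0)
P(v) = v² (P(v) = v*(v + 0) = v*v = v²)
6*(-11 + P(3)) = 6*(-11 + 3²) = 6*(-11 + 9) = 6*(-2) = -12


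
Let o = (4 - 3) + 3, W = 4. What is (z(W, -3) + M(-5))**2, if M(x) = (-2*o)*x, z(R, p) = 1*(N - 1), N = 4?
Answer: 1849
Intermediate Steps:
o = 4 (o = 1 + 3 = 4)
z(R, p) = 3 (z(R, p) = 1*(4 - 1) = 1*3 = 3)
M(x) = -8*x (M(x) = (-2*4)*x = -8*x)
(z(W, -3) + M(-5))**2 = (3 - 8*(-5))**2 = (3 + 40)**2 = 43**2 = 1849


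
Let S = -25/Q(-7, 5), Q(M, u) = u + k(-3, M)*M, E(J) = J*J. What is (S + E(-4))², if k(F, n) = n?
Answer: 703921/2916 ≈ 241.40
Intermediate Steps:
E(J) = J²
Q(M, u) = u + M² (Q(M, u) = u + M*M = u + M²)
S = -25/54 (S = -25/(5 + (-7)²) = -25/(5 + 49) = -25/54 ≈ -0.46296)
(S + E(-4))² = (-25/54 + (-4)²)² = (-25/54 + 16)² = (839/54)² = 703921/2916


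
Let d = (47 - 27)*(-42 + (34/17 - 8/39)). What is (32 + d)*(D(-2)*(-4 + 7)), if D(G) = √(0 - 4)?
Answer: -60224*I/13 ≈ -4632.6*I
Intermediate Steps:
D(G) = 2*I (D(G) = √(-4) = 2*I)
d = -31360/39 (d = 20*(-42 + (34*(1/17) - 8*1/39)) = 20*(-42 + (2 - 8/39)) = 20*(-42 + 70/39) = 20*(-1568/39) = -31360/39 ≈ -804.10)
(32 + d)*(D(-2)*(-4 + 7)) = (32 - 31360/39)*((2*I)*(-4 + 7)) = -30112*2*I*3/39 = -60224*I/13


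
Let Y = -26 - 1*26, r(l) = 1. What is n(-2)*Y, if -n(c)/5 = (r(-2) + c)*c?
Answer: 520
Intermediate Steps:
Y = -52 (Y = -26 - 26 = -52)
n(c) = -5*c*(1 + c) (n(c) = -5*(1 + c)*c = -5*c*(1 + c))
n(-2)*Y = -5*(-2)*(1 - 2)*(-52) = -5*(-2)*(-1)*(-52) = -10*(-52) = 520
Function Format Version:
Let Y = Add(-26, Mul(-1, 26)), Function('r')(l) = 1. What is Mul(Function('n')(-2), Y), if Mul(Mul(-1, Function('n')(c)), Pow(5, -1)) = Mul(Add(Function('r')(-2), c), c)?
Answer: 520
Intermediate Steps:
Y = -52 (Y = Add(-26, -26) = -52)
Function('n')(c) = Mul(-5, c, Add(1, c)) (Function('n')(c) = Mul(-5, Mul(Add(1, c), c)) = Mul(-5, Mul(c, Add(1, c))) = Mul(-5, c, Add(1, c)))
Mul(Function('n')(-2), Y) = Mul(Mul(-5, -2, Add(1, -2)), -52) = Mul(Mul(-5, -2, -1), -52) = Mul(-10, -52) = 520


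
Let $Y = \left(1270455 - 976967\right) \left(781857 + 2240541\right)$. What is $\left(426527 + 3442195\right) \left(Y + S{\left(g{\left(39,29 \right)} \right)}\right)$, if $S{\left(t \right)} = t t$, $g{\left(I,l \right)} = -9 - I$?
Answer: $3431701671078897216$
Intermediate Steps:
$S{\left(t \right)} = t^{2}$
$Y = 887037544224$ ($Y = 293488 \cdot 3022398 = 887037544224$)
$\left(426527 + 3442195\right) \left(Y + S{\left(g{\left(39,29 \right)} \right)}\right) = \left(426527 + 3442195\right) \left(887037544224 + \left(-9 - 39\right)^{2}\right) = 3868722 \left(887037544224 + \left(-9 - 39\right)^{2}\right) = 3868722 \left(887037544224 + \left(-48\right)^{2}\right) = 3868722 \left(887037544224 + 2304\right) = 3868722 \cdot 887037546528 = 3431701671078897216$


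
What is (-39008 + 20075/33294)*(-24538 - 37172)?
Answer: 13357255768945/5549 ≈ 2.4071e+9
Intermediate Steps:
(-39008 + 20075/33294)*(-24538 - 37172) = (-39008 + 20075*(1/33294))*(-61710) = (-39008 + 20075/33294)*(-61710) = -1298712277/33294*(-61710) = 13357255768945/5549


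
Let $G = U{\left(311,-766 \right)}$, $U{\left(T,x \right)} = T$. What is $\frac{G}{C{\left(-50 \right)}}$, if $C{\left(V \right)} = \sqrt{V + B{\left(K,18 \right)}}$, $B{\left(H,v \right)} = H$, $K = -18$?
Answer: $- \frac{311 i \sqrt{17}}{34} \approx - 37.714 i$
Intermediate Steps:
$C{\left(V \right)} = \sqrt{-18 + V}$ ($C{\left(V \right)} = \sqrt{V - 18} = \sqrt{-18 + V}$)
$G = 311$
$\frac{G}{C{\left(-50 \right)}} = \frac{311}{\sqrt{-18 - 50}} = \frac{311}{\sqrt{-68}} = \frac{311}{2 i \sqrt{17}} = 311 \left(- \frac{i \sqrt{17}}{34}\right) = - \frac{311 i \sqrt{17}}{34}$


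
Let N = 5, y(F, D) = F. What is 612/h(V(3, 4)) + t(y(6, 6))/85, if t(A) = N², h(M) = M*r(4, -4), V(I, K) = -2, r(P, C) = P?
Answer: -2591/34 ≈ -76.206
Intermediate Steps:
h(M) = 4*M (h(M) = M*4 = 4*M)
t(A) = 25 (t(A) = 5² = 25)
612/h(V(3, 4)) + t(y(6, 6))/85 = 612/((4*(-2))) + 25/85 = 612/(-8) + 25*(1/85) = 612*(-⅛) + 5/17 = -153/2 + 5/17 = -2591/34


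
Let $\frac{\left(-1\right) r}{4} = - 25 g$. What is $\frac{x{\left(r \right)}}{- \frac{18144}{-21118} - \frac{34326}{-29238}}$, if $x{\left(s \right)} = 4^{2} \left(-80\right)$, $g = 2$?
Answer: $- \frac{13172225792}{20923179} \approx -629.55$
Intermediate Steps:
$r = 200$ ($r = - 4 \left(\left(-25\right) 2\right) = \left(-4\right) \left(-50\right) = 200$)
$x{\left(s \right)} = -1280$ ($x{\left(s \right)} = 16 \left(-80\right) = -1280$)
$\frac{x{\left(r \right)}}{- \frac{18144}{-21118} - \frac{34326}{-29238}} = - \frac{1280}{- \frac{18144}{-21118} - \frac{34326}{-29238}} = - \frac{1280}{\left(-18144\right) \left(- \frac{1}{21118}\right) - - \frac{5721}{4873}} = - \frac{1280}{\frac{9072}{10559} + \frac{5721}{4873}} = - \frac{1280}{\frac{104615895}{51454007}} = \left(-1280\right) \frac{51454007}{104615895} = - \frac{13172225792}{20923179}$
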